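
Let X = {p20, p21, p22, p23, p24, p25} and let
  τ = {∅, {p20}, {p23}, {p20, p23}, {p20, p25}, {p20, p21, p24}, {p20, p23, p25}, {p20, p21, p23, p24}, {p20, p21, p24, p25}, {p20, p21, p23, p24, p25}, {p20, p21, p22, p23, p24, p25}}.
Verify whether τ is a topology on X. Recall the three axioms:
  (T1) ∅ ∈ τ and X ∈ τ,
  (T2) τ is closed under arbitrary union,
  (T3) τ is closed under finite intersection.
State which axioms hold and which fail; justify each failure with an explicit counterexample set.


τ IS a topology on X.

Axiom (T1): ∅ ∈ τ? Yes; X ∈ τ? Yes.
Axiom (T2/T3): check pairwise unions and intersections of members of τ.
All pairwise intersections and unions checked — each lies in τ. Therefore τ satisfies (T1), (T2), (T3): it IS a topology on X.


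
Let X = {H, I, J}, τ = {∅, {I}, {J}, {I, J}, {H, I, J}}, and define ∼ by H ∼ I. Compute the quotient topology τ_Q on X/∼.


X/∼ = {[H=I], [J]}; |τ_Q| = 3.

Equivalence classes: [H=I], [J].
Quotient map π: X → X/∼ sends H ↦ [H=I], I ↦ [H=I], J ↦ [J].
For each subset V ⊆ X/∼, compute π^{-1}(V) ⊆ X and check whether π^{-1}(V) ∈ τ. V is open in τ_Q iff π^{-1}(V) ∈ τ.
  V = {}: π^{-1}(V) = ∅ ∈ τ ✓.
  V = {[H=I]}: π^{-1}(V) = {H, I} ∉ τ ✗.
  V = {[J]}: π^{-1}(V) = {J} ∈ τ ✓.
  V = {[H=I], [J]}: π^{-1}(V) = {H, I, J} ∈ τ ✓.
Open sets in the quotient: τ_Q = {{}, {[J]}, {[H=I], [J]}} (3 elements).


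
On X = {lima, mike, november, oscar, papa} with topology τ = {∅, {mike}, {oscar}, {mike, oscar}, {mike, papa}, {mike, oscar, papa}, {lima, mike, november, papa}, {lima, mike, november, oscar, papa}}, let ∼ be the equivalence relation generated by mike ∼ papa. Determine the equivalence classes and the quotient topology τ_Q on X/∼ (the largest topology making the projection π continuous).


X/∼ = {[lima], [mike=papa], [november], [oscar]}; |τ_Q| = 6.

Equivalence classes: [lima], [mike=papa], [november], [oscar].
Quotient map π: X → X/∼ sends lima ↦ [lima], mike ↦ [mike=papa], november ↦ [november], oscar ↦ [oscar], papa ↦ [mike=papa].
For each subset V ⊆ X/∼, compute π^{-1}(V) ⊆ X and check whether π^{-1}(V) ∈ τ. V is open in τ_Q iff π^{-1}(V) ∈ τ.
  V = {}: π^{-1}(V) = ∅ ∈ τ ✓.
  V = {[lima]}: π^{-1}(V) = {lima} ∉ τ ✗.
  V = {[mike=papa]}: π^{-1}(V) = {mike, papa} ∈ τ ✓.
  V = {[lima], [mike=papa]}: π^{-1}(V) = {lima, mike, papa} ∉ τ ✗.
  V = {[november]}: π^{-1}(V) = {november} ∉ τ ✗.
  V = {[lima], [november]}: π^{-1}(V) = {lima, november} ∉ τ ✗.
  V = {[mike=papa], [november]}: π^{-1}(V) = {mike, november, papa} ∉ τ ✗.
  V = {[lima], [mike=papa], [november]}: π^{-1}(V) = {lima, mike, november, papa} ∈ τ ✓.
  V = {[oscar]}: π^{-1}(V) = {oscar} ∈ τ ✓.
  V = {[lima], [oscar]}: π^{-1}(V) = {lima, oscar} ∉ τ ✗.
  V = {[mike=papa], [oscar]}: π^{-1}(V) = {mike, oscar, papa} ∈ τ ✓.
  V = {[lima], [mike=papa], [oscar]}: π^{-1}(V) = {lima, mike, oscar, papa} ∉ τ ✗.
  V = {[november], [oscar]}: π^{-1}(V) = {november, oscar} ∉ τ ✗.
  V = {[lima], [november], [oscar]}: π^{-1}(V) = {lima, november, oscar} ∉ τ ✗.
  V = {[mike=papa], [november], [oscar]}: π^{-1}(V) = {mike, november, oscar, papa} ∉ τ ✗.
  V = {[lima], [mike=papa], [november], [oscar]}: π^{-1}(V) = {lima, mike, november, oscar, papa} ∈ τ ✓.
Open sets in the quotient: τ_Q = {{}, {[mike=papa]}, {[lima], [mike=papa], [november]}, {[oscar]}, {[mike=papa], [oscar]}, {[lima], [mike=papa], [november], [oscar]}} (6 elements).


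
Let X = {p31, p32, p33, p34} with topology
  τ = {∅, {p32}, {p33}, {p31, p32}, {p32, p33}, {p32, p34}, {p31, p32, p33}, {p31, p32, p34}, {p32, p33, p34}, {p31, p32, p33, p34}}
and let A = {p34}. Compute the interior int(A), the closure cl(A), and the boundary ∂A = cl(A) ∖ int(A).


int(A) = ∅, cl(A) = {p34}, ∂A = {p34}.

Closed sets in (X, τ) are complements of opens:
  closed(X, τ) = {∅, {p31}, {p33}, {p34}, {p31, p33}, {p31, p34}, {p33, p34}, {p31, p32, p34}, {p31, p33, p34}, {p31, p32, p33, p34}}.
int(A) = ⋃ {U ∈ τ : U ⊆ A}. Opens contained in A: ∅.
Taking the union of these: int(A) = ∅.
cl(A) = ⋂ {C closed : A ⊆ C}. Closed sets containing A: {p34}, {p31, p34}, {p33, p34}, {p31, p32, p34}, {p31, p33, p34}, {p31, p32, p33, p34}.
Intersecting these: cl(A) = {p34}.
∂A = cl(A) ∖ int(A) = {p34} ∖ ∅ = {p34}.


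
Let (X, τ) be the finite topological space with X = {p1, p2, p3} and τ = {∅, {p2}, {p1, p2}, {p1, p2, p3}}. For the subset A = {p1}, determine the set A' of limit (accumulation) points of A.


A' = {p3}

For each x ∈ X, list the open sets U ∈ τ with x ∈ U, then check whether U ∩ (A ∖ {x}) ≠ ∅ for every such U.
  x = p1: open {p1, p2} ∋ x has {p1, p2} ∩ (A ∖ {p1}) = ∅, so x is NOT a limit point.
  x = p2: open {p2} ∋ x has {p2} ∩ (A ∖ {p2}) = ∅, so x is NOT a limit point.
  x = p3: opens ∋ x are {p1, p2, p3}; each meets A ∖ {p3}, so x IS a limit point.
Collecting: A' = {p3}.


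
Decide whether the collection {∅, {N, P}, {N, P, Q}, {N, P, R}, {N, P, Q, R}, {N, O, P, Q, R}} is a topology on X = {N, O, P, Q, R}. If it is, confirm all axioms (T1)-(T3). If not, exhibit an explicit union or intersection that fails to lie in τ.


τ IS a topology on X.

Axiom (T1): ∅ ∈ τ? Yes; X ∈ τ? Yes.
Axiom (T2/T3): check pairwise unions and intersections of members of τ.
All pairwise intersections and unions checked — each lies in τ. Therefore τ satisfies (T1), (T2), (T3): it IS a topology on X.


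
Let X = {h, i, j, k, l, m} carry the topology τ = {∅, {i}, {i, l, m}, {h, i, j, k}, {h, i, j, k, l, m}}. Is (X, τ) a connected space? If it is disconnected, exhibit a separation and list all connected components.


(X, τ) is connected.

Find clopen sets (U ∈ τ with X ∖ U ∈ τ):
  U = ∅, X ∖ U = {h, i, j, k, l, m} — both open, so U is clopen.
  U = {h, i, j, k, l, m}, X ∖ U = ∅ — both open, so U is clopen.
Only trivial clopens (∅ and X) exist, so (X, τ) is connected.
Compute connected components by grouping points that agree on all clopens:
  component: {h, i, j, k, l, m}


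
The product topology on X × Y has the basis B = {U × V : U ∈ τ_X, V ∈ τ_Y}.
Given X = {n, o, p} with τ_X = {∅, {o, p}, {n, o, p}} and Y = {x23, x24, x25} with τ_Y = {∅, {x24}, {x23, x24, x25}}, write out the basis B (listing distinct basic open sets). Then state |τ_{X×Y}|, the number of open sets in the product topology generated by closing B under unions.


Basis B = {∅ × ∅, {o, p} × {x24}, {n, o, p} × {x24}, {o, p} × {x23, x24, x25}, {n, o, p} × {x23, x24, x25}}; |τ_{X×Y}| = 6.

Enumerate products U × V with U ∈ τ_X, V ∈ τ_Y (deduplicated):
  ∅ × ∅ = {} (∅)
  {o, p} × {x24} = {(o,x24), (p,x24)}
  {n, o, p} × {x24} = {(n,x24), (o,x24), (p,x24)}
  {o, p} × {x23, x24, x25} = {(o,x23), (o,x24), (o,x25), (p,x23), (p,x24), (p,x25)}
  {n, o, p} × {x23, x24, x25} = {(n,x23), (n,x24), (n,x25), (o,x23), (o,x24), (o,x25), (p,x23), (p,x24), (p,x25)}
These 5 distinct sets form the basis B.
Close under arbitrary unions to get τ_{X×Y}; counting gives |τ_{X×Y}| = 6.


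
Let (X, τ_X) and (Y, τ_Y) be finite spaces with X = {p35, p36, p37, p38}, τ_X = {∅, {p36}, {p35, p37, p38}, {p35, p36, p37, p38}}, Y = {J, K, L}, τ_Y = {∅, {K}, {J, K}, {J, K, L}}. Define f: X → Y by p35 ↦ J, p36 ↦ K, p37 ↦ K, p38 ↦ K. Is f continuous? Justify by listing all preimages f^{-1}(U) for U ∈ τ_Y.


f is NOT continuous.

Compute f^{-1}(U) for each U ∈ τ_Y:
  U = ∅: f^{-1}(U) = ∅ ∈ τ_X ✓.
  U = {K}: f^{-1}(U) = {p36, p37, p38} ∉ τ_X ✗.
  U = {J, K}: f^{-1}(U) = {p35, p36, p37, p38} ∈ τ_X ✓.
  U = {J, K, L}: f^{-1}(U) = {p35, p36, p37, p38} ∈ τ_X ✓.
Found U = {K} with f^{-1}(U) = {p36, p37, p38} not in τ_X. Therefore f is NOT continuous.


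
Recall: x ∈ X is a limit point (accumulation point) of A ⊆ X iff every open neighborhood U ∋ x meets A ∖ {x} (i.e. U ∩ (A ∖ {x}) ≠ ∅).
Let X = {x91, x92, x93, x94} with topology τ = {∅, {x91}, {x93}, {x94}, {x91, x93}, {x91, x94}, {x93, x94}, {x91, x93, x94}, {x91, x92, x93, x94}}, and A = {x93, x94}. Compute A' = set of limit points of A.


A' = {x92}

For each x ∈ X, list the open sets U ∈ τ with x ∈ U, then check whether U ∩ (A ∖ {x}) ≠ ∅ for every such U.
  x = x91: open {x91} ∋ x has {x91} ∩ (A ∖ {x91}) = ∅, so x is NOT a limit point.
  x = x92: opens ∋ x are {x91, x92, x93, x94}; each meets A ∖ {x92}, so x IS a limit point.
  x = x93: open {x93} ∋ x has {x93} ∩ (A ∖ {x93}) = ∅, so x is NOT a limit point.
  x = x94: open {x94} ∋ x has {x94} ∩ (A ∖ {x94}) = ∅, so x is NOT a limit point.
Collecting: A' = {x92}.


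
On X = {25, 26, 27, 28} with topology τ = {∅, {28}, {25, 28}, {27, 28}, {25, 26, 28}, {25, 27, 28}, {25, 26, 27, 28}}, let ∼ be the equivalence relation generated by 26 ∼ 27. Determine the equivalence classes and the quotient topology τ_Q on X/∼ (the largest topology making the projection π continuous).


X/∼ = {[25], [26=27], [28]}; |τ_Q| = 4.

Equivalence classes: [25], [26=27], [28].
Quotient map π: X → X/∼ sends 25 ↦ [25], 26 ↦ [26=27], 27 ↦ [26=27], 28 ↦ [28].
For each subset V ⊆ X/∼, compute π^{-1}(V) ⊆ X and check whether π^{-1}(V) ∈ τ. V is open in τ_Q iff π^{-1}(V) ∈ τ.
  V = {}: π^{-1}(V) = ∅ ∈ τ ✓.
  V = {[25]}: π^{-1}(V) = {25} ∉ τ ✗.
  V = {[26=27]}: π^{-1}(V) = {26, 27} ∉ τ ✗.
  V = {[25], [26=27]}: π^{-1}(V) = {25, 26, 27} ∉ τ ✗.
  V = {[28]}: π^{-1}(V) = {28} ∈ τ ✓.
  V = {[25], [28]}: π^{-1}(V) = {25, 28} ∈ τ ✓.
  V = {[26=27], [28]}: π^{-1}(V) = {26, 27, 28} ∉ τ ✗.
  V = {[25], [26=27], [28]}: π^{-1}(V) = {25, 26, 27, 28} ∈ τ ✓.
Open sets in the quotient: τ_Q = {{}, {[28]}, {[25], [28]}, {[25], [26=27], [28]}} (4 elements).


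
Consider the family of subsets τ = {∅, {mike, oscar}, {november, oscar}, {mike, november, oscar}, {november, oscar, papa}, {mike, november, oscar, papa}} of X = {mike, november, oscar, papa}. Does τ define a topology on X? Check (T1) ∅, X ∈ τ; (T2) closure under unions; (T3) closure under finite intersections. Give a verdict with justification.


τ is NOT a topology on X.

Axiom (T1): ∅ ∈ τ? Yes; X ∈ τ? Yes.
Axiom (T2/T3): check pairwise unions and intersections of members of τ.
Counterexample for (T3): {mike, oscar} ∩ {november, oscar} = {oscar} ∉ τ. Therefore τ is NOT a topology.


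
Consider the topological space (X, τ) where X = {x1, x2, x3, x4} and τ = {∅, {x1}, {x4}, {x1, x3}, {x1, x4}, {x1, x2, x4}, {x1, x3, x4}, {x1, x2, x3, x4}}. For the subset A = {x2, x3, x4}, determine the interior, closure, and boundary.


int(A) = {x4}, cl(A) = {x2, x3, x4}, ∂A = {x2, x3}.

Closed sets in (X, τ) are complements of opens:
  closed(X, τ) = {∅, {x2}, {x3}, {x2, x3}, {x2, x4}, {x1, x2, x3}, {x2, x3, x4}, {x1, x2, x3, x4}}.
int(A) = ⋃ {U ∈ τ : U ⊆ A}. Opens contained in A: ∅, {x4}.
Taking the union of these: int(A) = {x4}.
cl(A) = ⋂ {C closed : A ⊆ C}. Closed sets containing A: {x2, x3, x4}, {x1, x2, x3, x4}.
Intersecting these: cl(A) = {x2, x3, x4}.
∂A = cl(A) ∖ int(A) = {x2, x3, x4} ∖ {x4} = {x2, x3}.


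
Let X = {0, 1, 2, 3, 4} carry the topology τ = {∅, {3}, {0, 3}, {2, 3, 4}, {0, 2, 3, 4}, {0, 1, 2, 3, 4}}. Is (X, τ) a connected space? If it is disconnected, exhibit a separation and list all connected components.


(X, τ) is connected.

Find clopen sets (U ∈ τ with X ∖ U ∈ τ):
  U = ∅, X ∖ U = {0, 1, 2, 3, 4} — both open, so U is clopen.
  U = {0, 1, 2, 3, 4}, X ∖ U = ∅ — both open, so U is clopen.
Only trivial clopens (∅ and X) exist, so (X, τ) is connected.
Compute connected components by grouping points that agree on all clopens:
  component: {0, 1, 2, 3, 4}


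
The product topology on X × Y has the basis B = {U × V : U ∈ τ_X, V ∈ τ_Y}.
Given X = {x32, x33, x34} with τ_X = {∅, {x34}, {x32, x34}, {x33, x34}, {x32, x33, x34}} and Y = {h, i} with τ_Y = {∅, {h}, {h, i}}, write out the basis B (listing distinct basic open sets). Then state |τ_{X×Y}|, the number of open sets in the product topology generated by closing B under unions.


Basis B = {∅ × ∅, {x34} × {h}, {x32, x34} × {h}, {x33, x34} × {h}, {x34} × {h, i}, {x32, x33, x34} × {h}, {x32, x34} × {h, i}, {x33, x34} × {h, i}, {x32, x33, x34} × {h, i}}; |τ_{X×Y}| = 14.

Enumerate products U × V with U ∈ τ_X, V ∈ τ_Y (deduplicated):
  ∅ × ∅ = {} (∅)
  {x34} × {h} = {(x34,h)}
  {x32, x34} × {h} = {(x32,h), (x34,h)}
  {x33, x34} × {h} = {(x33,h), (x34,h)}
  {x34} × {h, i} = {(x34,h), (x34,i)}
  {x32, x33, x34} × {h} = {(x32,h), (x33,h), (x34,h)}
  {x32, x34} × {h, i} = {(x32,h), (x32,i), (x34,h), (x34,i)}
  {x33, x34} × {h, i} = {(x33,h), (x33,i), (x34,h), (x34,i)}
  {x32, x33, x34} × {h, i} = {(x32,h), (x32,i), (x33,h), (x33,i), (x34,h), (x34,i)}
These 9 distinct sets form the basis B.
Close under arbitrary unions to get τ_{X×Y}; counting gives |τ_{X×Y}| = 14.


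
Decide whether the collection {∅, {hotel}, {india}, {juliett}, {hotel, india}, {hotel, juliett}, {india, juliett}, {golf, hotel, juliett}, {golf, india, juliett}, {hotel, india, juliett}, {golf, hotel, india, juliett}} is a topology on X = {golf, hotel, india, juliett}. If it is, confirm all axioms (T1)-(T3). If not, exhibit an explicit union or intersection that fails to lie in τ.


τ is NOT a topology on X.

Axiom (T1): ∅ ∈ τ? Yes; X ∈ τ? Yes.
Axiom (T2/T3): check pairwise unions and intersections of members of τ.
Counterexample for (T3): {golf, hotel, juliett} ∩ {golf, india, juliett} = {golf, juliett} ∉ τ. Therefore τ is NOT a topology.


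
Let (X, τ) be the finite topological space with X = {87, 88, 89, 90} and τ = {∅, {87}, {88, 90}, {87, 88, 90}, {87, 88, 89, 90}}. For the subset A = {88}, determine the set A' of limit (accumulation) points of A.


A' = {89, 90}

For each x ∈ X, list the open sets U ∈ τ with x ∈ U, then check whether U ∩ (A ∖ {x}) ≠ ∅ for every such U.
  x = 87: open {87} ∋ x has {87} ∩ (A ∖ {87}) = ∅, so x is NOT a limit point.
  x = 88: open {88, 90} ∋ x has {88, 90} ∩ (A ∖ {88}) = ∅, so x is NOT a limit point.
  x = 89: opens ∋ x are {87, 88, 89, 90}; each meets A ∖ {89}, so x IS a limit point.
  x = 90: opens ∋ x are {88, 90}, {87, 88, 90}, {87, 88, 89, 90}; each meets A ∖ {90}, so x IS a limit point.
Collecting: A' = {89, 90}.


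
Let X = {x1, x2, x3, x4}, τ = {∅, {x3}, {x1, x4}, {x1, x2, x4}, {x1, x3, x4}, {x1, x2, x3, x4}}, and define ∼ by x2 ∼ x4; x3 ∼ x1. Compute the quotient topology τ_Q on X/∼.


X/∼ = {[x1=x3], [x2=x4]}; |τ_Q| = 2.

Equivalence classes: [x1=x3], [x2=x4].
Quotient map π: X → X/∼ sends x1 ↦ [x1=x3], x2 ↦ [x2=x4], x3 ↦ [x1=x3], x4 ↦ [x2=x4].
For each subset V ⊆ X/∼, compute π^{-1}(V) ⊆ X and check whether π^{-1}(V) ∈ τ. V is open in τ_Q iff π^{-1}(V) ∈ τ.
  V = {}: π^{-1}(V) = ∅ ∈ τ ✓.
  V = {[x1=x3]}: π^{-1}(V) = {x1, x3} ∉ τ ✗.
  V = {[x2=x4]}: π^{-1}(V) = {x2, x4} ∉ τ ✗.
  V = {[x1=x3], [x2=x4]}: π^{-1}(V) = {x1, x2, x3, x4} ∈ τ ✓.
Open sets in the quotient: τ_Q = {{}, {[x1=x3], [x2=x4]}} (2 elements).


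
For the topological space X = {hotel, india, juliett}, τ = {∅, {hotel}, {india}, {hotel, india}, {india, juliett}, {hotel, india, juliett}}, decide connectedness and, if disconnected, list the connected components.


(X, τ) is disconnected; components = [{hotel}, {india, juliett}].

Find clopen sets (U ∈ τ with X ∖ U ∈ τ):
  U = ∅, X ∖ U = {hotel, india, juliett} — both open, so U is clopen.
  U = {hotel}, X ∖ U = {india, juliett} — both open, so U is clopen.
  U = {india, juliett}, X ∖ U = {hotel} — both open, so U is clopen.
  U = {hotel, india, juliett}, X ∖ U = ∅ — both open, so U is clopen.
Nontrivial clopen(s) exist: e.g. {hotel}. So (X, τ) is disconnected.
Compute connected components by grouping points that agree on all clopens:
  component: {hotel}
  component: {india, juliett}


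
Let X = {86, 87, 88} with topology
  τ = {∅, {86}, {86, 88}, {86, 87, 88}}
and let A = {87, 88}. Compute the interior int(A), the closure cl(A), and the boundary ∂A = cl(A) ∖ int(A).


int(A) = ∅, cl(A) = {87, 88}, ∂A = {87, 88}.

Closed sets in (X, τ) are complements of opens:
  closed(X, τ) = {∅, {87}, {87, 88}, {86, 87, 88}}.
int(A) = ⋃ {U ∈ τ : U ⊆ A}. Opens contained in A: ∅.
Taking the union of these: int(A) = ∅.
cl(A) = ⋂ {C closed : A ⊆ C}. Closed sets containing A: {87, 88}, {86, 87, 88}.
Intersecting these: cl(A) = {87, 88}.
∂A = cl(A) ∖ int(A) = {87, 88} ∖ ∅ = {87, 88}.


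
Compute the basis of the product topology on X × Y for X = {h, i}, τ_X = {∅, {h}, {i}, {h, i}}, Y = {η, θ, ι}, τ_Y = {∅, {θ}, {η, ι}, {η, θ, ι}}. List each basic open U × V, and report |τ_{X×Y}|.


Basis B = {∅ × ∅, {h} × {θ}, {i} × {θ}, {h} × {η, ι}, {h, i} × {θ}, {i} × {η, ι}, {h} × {η, θ, ι}, {i} × {η, θ, ι}, {h, i} × {η, ι}, {h, i} × {η, θ, ι}}; |τ_{X×Y}| = 16.

Enumerate products U × V with U ∈ τ_X, V ∈ τ_Y (deduplicated):
  ∅ × ∅ = {} (∅)
  {h} × {θ} = {(h,θ)}
  {i} × {θ} = {(i,θ)}
  {h} × {η, ι} = {(h,η), (h,ι)}
  {h, i} × {θ} = {(h,θ), (i,θ)}
  {i} × {η, ι} = {(i,η), (i,ι)}
  {h} × {η, θ, ι} = {(h,η), (h,θ), (h,ι)}
  {i} × {η, θ, ι} = {(i,η), (i,θ), (i,ι)}
  {h, i} × {η, ι} = {(h,η), (h,ι), (i,η), (i,ι)}
  {h, i} × {η, θ, ι} = {(h,η), (h,θ), (h,ι), (i,η), (i,θ), (i,ι)}
These 10 distinct sets form the basis B.
Close under arbitrary unions to get τ_{X×Y}; counting gives |τ_{X×Y}| = 16.


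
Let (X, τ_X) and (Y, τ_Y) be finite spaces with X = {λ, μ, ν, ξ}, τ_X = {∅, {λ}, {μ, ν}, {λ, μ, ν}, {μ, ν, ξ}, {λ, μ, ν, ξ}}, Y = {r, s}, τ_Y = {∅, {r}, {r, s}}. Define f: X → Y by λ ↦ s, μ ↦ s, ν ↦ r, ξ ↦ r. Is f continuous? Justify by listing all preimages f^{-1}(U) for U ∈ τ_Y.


f is NOT continuous.

Compute f^{-1}(U) for each U ∈ τ_Y:
  U = ∅: f^{-1}(U) = ∅ ∈ τ_X ✓.
  U = {r}: f^{-1}(U) = {ν, ξ} ∉ τ_X ✗.
  U = {r, s}: f^{-1}(U) = {λ, μ, ν, ξ} ∈ τ_X ✓.
Found U = {r} with f^{-1}(U) = {ν, ξ} not in τ_X. Therefore f is NOT continuous.


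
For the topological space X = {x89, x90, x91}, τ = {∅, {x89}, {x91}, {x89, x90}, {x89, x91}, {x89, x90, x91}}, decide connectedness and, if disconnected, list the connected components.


(X, τ) is disconnected; components = [{x91}, {x89, x90}].

Find clopen sets (U ∈ τ with X ∖ U ∈ τ):
  U = ∅, X ∖ U = {x89, x90, x91} — both open, so U is clopen.
  U = {x91}, X ∖ U = {x89, x90} — both open, so U is clopen.
  U = {x89, x90}, X ∖ U = {x91} — both open, so U is clopen.
  U = {x89, x90, x91}, X ∖ U = ∅ — both open, so U is clopen.
Nontrivial clopen(s) exist: e.g. {x91}. So (X, τ) is disconnected.
Compute connected components by grouping points that agree on all clopens:
  component: {x91}
  component: {x89, x90}


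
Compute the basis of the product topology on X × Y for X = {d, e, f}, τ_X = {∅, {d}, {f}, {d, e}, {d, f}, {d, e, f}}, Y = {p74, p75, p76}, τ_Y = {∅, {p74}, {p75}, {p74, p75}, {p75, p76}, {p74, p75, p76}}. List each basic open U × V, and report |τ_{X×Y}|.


Basis B = {∅ × ∅, {d} × {p74}, {d} × {p75}, {f} × {p74}, {f} × {p75}, {d} × {p74, p75}, {d, e} × {p74}, {d, f} × {p74}, {d} × {p75, p76}, {d, e} × {p75}, {d, f} × {p75}, {f} × {p74, p75}, {f} × {p75, p76}, {d} × {p74, p75, p76}, {d, e, f} × {p74}, {d, e, f} × {p75}, {f} × {p74, p75, p76}, {d, e} × {p74, p75}, {d, f} × {p74, p75}, {d, e} × {p75, p76}, {d, f} × {p75, p76}, {d, e} × {p74, p75, p76}, {d, f} × {p74, p75, p76}, {d, e, f} × {p74, p75}, {d, e, f} × {p75, p76}, {d, e, f} × {p74, p75, p76}}; |τ_{X×Y}| = 108.

Enumerate products U × V with U ∈ τ_X, V ∈ τ_Y (deduplicated):
  ∅ × ∅ = {} (∅)
  {d} × {p74} = {(d,p74)}
  {d} × {p75} = {(d,p75)}
  {f} × {p74} = {(f,p74)}
  {f} × {p75} = {(f,p75)}
  {d} × {p74, p75} = {(d,p74), (d,p75)}
  {d, e} × {p74} = {(d,p74), (e,p74)}
  {d, f} × {p74} = {(d,p74), (f,p74)}
  {d} × {p75, p76} = {(d,p75), (d,p76)}
  {d, e} × {p75} = {(d,p75), (e,p75)}
  {d, f} × {p75} = {(d,p75), (f,p75)}
  {f} × {p74, p75} = {(f,p74), (f,p75)}
  {f} × {p75, p76} = {(f,p75), (f,p76)}
  {d} × {p74, p75, p76} = {(d,p74), (d,p75), (d,p76)}
  {d, e, f} × {p74} = {(d,p74), (e,p74), (f,p74)}
  {d, e, f} × {p75} = {(d,p75), (e,p75), (f,p75)}
  {f} × {p74, p75, p76} = {(f,p74), (f,p75), (f,p76)}
  {d, e} × {p74, p75} = {(d,p74), (d,p75), (e,p74), (e,p75)}
  {d, f} × {p74, p75} = {(d,p74), (d,p75), (f,p74), (f,p75)}
  {d, e} × {p75, p76} = {(d,p75), (d,p76), (e,p75), (e,p76)}
  {d, f} × {p75, p76} = {(d,p75), (d,p76), (f,p75), (f,p76)}
  {d, e} × {p74, p75, p76} = {(d,p74), (d,p75), (d,p76), (e,p74), (e,p75), (e,p76)}
  {d, f} × {p74, p75, p76} = {(d,p74), (d,p75), (d,p76), (f,p74), (f,p75), (f,p76)}
  {d, e, f} × {p74, p75} = {(d,p74), (d,p75), (e,p74), (e,p75), (f,p74), (f,p75)}
  {d, e, f} × {p75, p76} = {(d,p75), (d,p76), (e,p75), (e,p76), (f,p75), (f,p76)}
  {d, e, f} × {p74, p75, p76} = {(d,p74), (d,p75), (d,p76), (e,p74), (e,p75), (e,p76), (f,p74), (f,p75), (f,p76)}
These 26 distinct sets form the basis B.
Close under arbitrary unions to get τ_{X×Y}; counting gives |τ_{X×Y}| = 108.


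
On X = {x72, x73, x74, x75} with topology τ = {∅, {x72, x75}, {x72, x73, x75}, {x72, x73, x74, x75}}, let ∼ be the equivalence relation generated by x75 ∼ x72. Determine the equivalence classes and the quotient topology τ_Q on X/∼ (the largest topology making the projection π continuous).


X/∼ = {[x72=x75], [x73], [x74]}; |τ_Q| = 4.

Equivalence classes: [x72=x75], [x73], [x74].
Quotient map π: X → X/∼ sends x72 ↦ [x72=x75], x73 ↦ [x73], x74 ↦ [x74], x75 ↦ [x72=x75].
For each subset V ⊆ X/∼, compute π^{-1}(V) ⊆ X and check whether π^{-1}(V) ∈ τ. V is open in τ_Q iff π^{-1}(V) ∈ τ.
  V = {}: π^{-1}(V) = ∅ ∈ τ ✓.
  V = {[x72=x75]}: π^{-1}(V) = {x72, x75} ∈ τ ✓.
  V = {[x73]}: π^{-1}(V) = {x73} ∉ τ ✗.
  V = {[x72=x75], [x73]}: π^{-1}(V) = {x72, x73, x75} ∈ τ ✓.
  V = {[x74]}: π^{-1}(V) = {x74} ∉ τ ✗.
  V = {[x72=x75], [x74]}: π^{-1}(V) = {x72, x74, x75} ∉ τ ✗.
  V = {[x73], [x74]}: π^{-1}(V) = {x73, x74} ∉ τ ✗.
  V = {[x72=x75], [x73], [x74]}: π^{-1}(V) = {x72, x73, x74, x75} ∈ τ ✓.
Open sets in the quotient: τ_Q = {{}, {[x72=x75]}, {[x72=x75], [x73]}, {[x72=x75], [x73], [x74]}} (4 elements).


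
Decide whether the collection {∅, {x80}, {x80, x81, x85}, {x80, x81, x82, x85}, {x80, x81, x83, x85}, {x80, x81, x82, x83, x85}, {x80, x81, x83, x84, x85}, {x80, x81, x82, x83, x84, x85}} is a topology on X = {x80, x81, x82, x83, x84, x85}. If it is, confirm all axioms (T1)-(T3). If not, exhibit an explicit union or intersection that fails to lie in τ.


τ IS a topology on X.

Axiom (T1): ∅ ∈ τ? Yes; X ∈ τ? Yes.
Axiom (T2/T3): check pairwise unions and intersections of members of τ.
All pairwise intersections and unions checked — each lies in τ. Therefore τ satisfies (T1), (T2), (T3): it IS a topology on X.


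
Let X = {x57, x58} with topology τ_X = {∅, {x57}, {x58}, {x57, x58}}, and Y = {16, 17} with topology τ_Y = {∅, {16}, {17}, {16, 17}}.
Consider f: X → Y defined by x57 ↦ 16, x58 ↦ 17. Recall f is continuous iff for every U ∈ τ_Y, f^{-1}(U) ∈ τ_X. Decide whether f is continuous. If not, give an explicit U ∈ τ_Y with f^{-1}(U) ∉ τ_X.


f IS continuous.

Compute f^{-1}(U) for each U ∈ τ_Y:
  U = ∅: f^{-1}(U) = ∅ ∈ τ_X ✓.
  U = {16}: f^{-1}(U) = {x57} ∈ τ_X ✓.
  U = {17}: f^{-1}(U) = {x58} ∈ τ_X ✓.
  U = {16, 17}: f^{-1}(U) = {x57, x58} ∈ τ_X ✓.
Every preimage lies in τ_X, so f IS continuous.


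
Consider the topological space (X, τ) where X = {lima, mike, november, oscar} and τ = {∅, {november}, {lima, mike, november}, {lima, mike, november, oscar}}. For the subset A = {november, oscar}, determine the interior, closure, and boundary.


int(A) = {november}, cl(A) = {lima, mike, november, oscar}, ∂A = {lima, mike, oscar}.

Closed sets in (X, τ) are complements of opens:
  closed(X, τ) = {∅, {oscar}, {lima, mike, oscar}, {lima, mike, november, oscar}}.
int(A) = ⋃ {U ∈ τ : U ⊆ A}. Opens contained in A: ∅, {november}.
Taking the union of these: int(A) = {november}.
cl(A) = ⋂ {C closed : A ⊆ C}. Closed sets containing A: {lima, mike, november, oscar}.
Intersecting these: cl(A) = {lima, mike, november, oscar}.
∂A = cl(A) ∖ int(A) = {lima, mike, november, oscar} ∖ {november} = {lima, mike, oscar}.


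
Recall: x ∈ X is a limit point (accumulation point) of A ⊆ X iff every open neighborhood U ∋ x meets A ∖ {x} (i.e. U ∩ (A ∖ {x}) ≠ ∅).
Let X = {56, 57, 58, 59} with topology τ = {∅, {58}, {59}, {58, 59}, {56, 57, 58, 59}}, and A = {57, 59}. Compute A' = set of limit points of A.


A' = {56, 57}

For each x ∈ X, list the open sets U ∈ τ with x ∈ U, then check whether U ∩ (A ∖ {x}) ≠ ∅ for every such U.
  x = 56: opens ∋ x are {56, 57, 58, 59}; each meets A ∖ {56}, so x IS a limit point.
  x = 57: opens ∋ x are {56, 57, 58, 59}; each meets A ∖ {57}, so x IS a limit point.
  x = 58: open {58} ∋ x has {58} ∩ (A ∖ {58}) = ∅, so x is NOT a limit point.
  x = 59: open {59} ∋ x has {59} ∩ (A ∖ {59}) = ∅, so x is NOT a limit point.
Collecting: A' = {56, 57}.


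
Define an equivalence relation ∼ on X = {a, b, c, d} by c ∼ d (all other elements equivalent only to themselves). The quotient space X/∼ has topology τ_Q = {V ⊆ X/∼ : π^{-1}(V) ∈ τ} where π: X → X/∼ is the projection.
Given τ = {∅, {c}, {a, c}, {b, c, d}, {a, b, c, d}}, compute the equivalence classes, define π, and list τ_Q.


X/∼ = {[a], [b], [c=d]}; |τ_Q| = 3.

Equivalence classes: [a], [b], [c=d].
Quotient map π: X → X/∼ sends a ↦ [a], b ↦ [b], c ↦ [c=d], d ↦ [c=d].
For each subset V ⊆ X/∼, compute π^{-1}(V) ⊆ X and check whether π^{-1}(V) ∈ τ. V is open in τ_Q iff π^{-1}(V) ∈ τ.
  V = {}: π^{-1}(V) = ∅ ∈ τ ✓.
  V = {[a]}: π^{-1}(V) = {a} ∉ τ ✗.
  V = {[b]}: π^{-1}(V) = {b} ∉ τ ✗.
  V = {[a], [b]}: π^{-1}(V) = {a, b} ∉ τ ✗.
  V = {[c=d]}: π^{-1}(V) = {c, d} ∉ τ ✗.
  V = {[a], [c=d]}: π^{-1}(V) = {a, c, d} ∉ τ ✗.
  V = {[b], [c=d]}: π^{-1}(V) = {b, c, d} ∈ τ ✓.
  V = {[a], [b], [c=d]}: π^{-1}(V) = {a, b, c, d} ∈ τ ✓.
Open sets in the quotient: τ_Q = {{}, {[b], [c=d]}, {[a], [b], [c=d]}} (3 elements).


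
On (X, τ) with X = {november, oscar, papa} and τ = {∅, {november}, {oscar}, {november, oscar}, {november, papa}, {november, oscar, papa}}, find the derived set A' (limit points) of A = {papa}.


A' = ∅

For each x ∈ X, list the open sets U ∈ τ with x ∈ U, then check whether U ∩ (A ∖ {x}) ≠ ∅ for every such U.
  x = november: open {november} ∋ x has {november} ∩ (A ∖ {november}) = ∅, so x is NOT a limit point.
  x = oscar: open {oscar} ∋ x has {oscar} ∩ (A ∖ {oscar}) = ∅, so x is NOT a limit point.
  x = papa: open {november, papa} ∋ x has {november, papa} ∩ (A ∖ {papa}) = ∅, so x is NOT a limit point.
Collecting: A' = ∅.


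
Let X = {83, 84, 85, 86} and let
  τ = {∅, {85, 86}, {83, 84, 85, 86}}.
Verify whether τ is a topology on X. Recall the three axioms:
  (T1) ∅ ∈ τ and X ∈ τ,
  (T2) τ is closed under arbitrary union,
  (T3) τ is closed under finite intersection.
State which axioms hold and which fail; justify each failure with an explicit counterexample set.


τ IS a topology on X.

Axiom (T1): ∅ ∈ τ? Yes; X ∈ τ? Yes.
Axiom (T2/T3): check pairwise unions and intersections of members of τ.
All pairwise intersections and unions checked — each lies in τ. Therefore τ satisfies (T1), (T2), (T3): it IS a topology on X.


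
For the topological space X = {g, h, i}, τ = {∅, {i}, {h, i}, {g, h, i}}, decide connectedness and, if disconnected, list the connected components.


(X, τ) is connected.

Find clopen sets (U ∈ τ with X ∖ U ∈ τ):
  U = ∅, X ∖ U = {g, h, i} — both open, so U is clopen.
  U = {g, h, i}, X ∖ U = ∅ — both open, so U is clopen.
Only trivial clopens (∅ and X) exist, so (X, τ) is connected.
Compute connected components by grouping points that agree on all clopens:
  component: {g, h, i}


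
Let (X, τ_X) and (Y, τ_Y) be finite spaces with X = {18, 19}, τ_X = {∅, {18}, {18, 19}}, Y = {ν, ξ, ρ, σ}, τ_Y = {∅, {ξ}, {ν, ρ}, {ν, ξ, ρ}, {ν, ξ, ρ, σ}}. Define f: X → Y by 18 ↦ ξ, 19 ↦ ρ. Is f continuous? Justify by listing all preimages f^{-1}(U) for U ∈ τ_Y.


f is NOT continuous.

Compute f^{-1}(U) for each U ∈ τ_Y:
  U = ∅: f^{-1}(U) = ∅ ∈ τ_X ✓.
  U = {ξ}: f^{-1}(U) = {18} ∈ τ_X ✓.
  U = {ν, ρ}: f^{-1}(U) = {19} ∉ τ_X ✗.
  U = {ν, ξ, ρ}: f^{-1}(U) = {18, 19} ∈ τ_X ✓.
  U = {ν, ξ, ρ, σ}: f^{-1}(U) = {18, 19} ∈ τ_X ✓.
Found U = {ν, ρ} with f^{-1}(U) = {19} not in τ_X. Therefore f is NOT continuous.


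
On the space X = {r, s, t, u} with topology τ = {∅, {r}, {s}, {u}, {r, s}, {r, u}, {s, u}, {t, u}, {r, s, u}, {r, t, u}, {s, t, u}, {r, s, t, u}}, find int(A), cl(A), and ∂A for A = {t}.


int(A) = ∅, cl(A) = {t}, ∂A = {t}.

Closed sets in (X, τ) are complements of opens:
  closed(X, τ) = {∅, {r}, {s}, {t}, {r, s}, {r, t}, {s, t}, {t, u}, {r, s, t}, {r, t, u}, {s, t, u}, {r, s, t, u}}.
int(A) = ⋃ {U ∈ τ : U ⊆ A}. Opens contained in A: ∅.
Taking the union of these: int(A) = ∅.
cl(A) = ⋂ {C closed : A ⊆ C}. Closed sets containing A: {t}, {r, t}, {s, t}, {t, u}, {r, s, t}, {r, t, u}, {s, t, u}, {r, s, t, u}.
Intersecting these: cl(A) = {t}.
∂A = cl(A) ∖ int(A) = {t} ∖ ∅ = {t}.


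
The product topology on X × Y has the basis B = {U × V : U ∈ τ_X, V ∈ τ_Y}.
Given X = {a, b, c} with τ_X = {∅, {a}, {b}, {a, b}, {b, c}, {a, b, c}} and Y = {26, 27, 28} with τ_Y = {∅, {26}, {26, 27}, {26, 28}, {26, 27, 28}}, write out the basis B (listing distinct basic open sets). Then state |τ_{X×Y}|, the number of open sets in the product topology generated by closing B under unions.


Basis B = {∅ × ∅, {a} × {26}, {b} × {26}, {a} × {26, 27}, {a} × {26, 28}, {a, b} × {26}, {b} × {26, 27}, {b} × {26, 28}, {b, c} × {26}, {a} × {26, 27, 28}, {a, b, c} × {26}, {b} × {26, 27, 28}, {a, b} × {26, 27}, {a, b} × {26, 28}, {b, c} × {26, 27}, {b, c} × {26, 28}, {a, b} × {26, 27, 28}, {a, b, c} × {26, 27}, {a, b, c} × {26, 28}, {b, c} × {26, 27, 28}, {a, b, c} × {26, 27, 28}}; |τ_{X×Y}| = 70.

Enumerate products U × V with U ∈ τ_X, V ∈ τ_Y (deduplicated):
  ∅ × ∅ = {} (∅)
  {a} × {26} = {(a,26)}
  {b} × {26} = {(b,26)}
  {a} × {26, 27} = {(a,26), (a,27)}
  {a} × {26, 28} = {(a,26), (a,28)}
  {a, b} × {26} = {(a,26), (b,26)}
  {b} × {26, 27} = {(b,26), (b,27)}
  {b} × {26, 28} = {(b,26), (b,28)}
  {b, c} × {26} = {(b,26), (c,26)}
  {a} × {26, 27, 28} = {(a,26), (a,27), (a,28)}
  {a, b, c} × {26} = {(a,26), (b,26), (c,26)}
  {b} × {26, 27, 28} = {(b,26), (b,27), (b,28)}
  {a, b} × {26, 27} = {(a,26), (a,27), (b,26), (b,27)}
  {a, b} × {26, 28} = {(a,26), (a,28), (b,26), (b,28)}
  {b, c} × {26, 27} = {(b,26), (b,27), (c,26), (c,27)}
  {b, c} × {26, 28} = {(b,26), (b,28), (c,26), (c,28)}
  {a, b} × {26, 27, 28} = {(a,26), (a,27), (a,28), (b,26), (b,27), (b,28)}
  {a, b, c} × {26, 27} = {(a,26), (a,27), (b,26), (b,27), (c,26), (c,27)}
  {a, b, c} × {26, 28} = {(a,26), (a,28), (b,26), (b,28), (c,26), (c,28)}
  {b, c} × {26, 27, 28} = {(b,26), (b,27), (b,28), (c,26), (c,27), (c,28)}
  {a, b, c} × {26, 27, 28} = {(a,26), (a,27), (a,28), (b,26), (b,27), (b,28), (c,26), (c,27), (c,28)}
These 21 distinct sets form the basis B.
Close under arbitrary unions to get τ_{X×Y}; counting gives |τ_{X×Y}| = 70.


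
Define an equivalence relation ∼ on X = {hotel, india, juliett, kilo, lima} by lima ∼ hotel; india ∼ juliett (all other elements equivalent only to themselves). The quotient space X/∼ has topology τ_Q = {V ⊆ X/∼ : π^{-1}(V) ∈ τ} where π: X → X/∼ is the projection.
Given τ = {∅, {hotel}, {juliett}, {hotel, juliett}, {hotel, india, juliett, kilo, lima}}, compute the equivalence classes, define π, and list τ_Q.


X/∼ = {[hotel=lima], [india=juliett], [kilo]}; |τ_Q| = 2.

Equivalence classes: [hotel=lima], [india=juliett], [kilo].
Quotient map π: X → X/∼ sends hotel ↦ [hotel=lima], india ↦ [india=juliett], juliett ↦ [india=juliett], kilo ↦ [kilo], lima ↦ [hotel=lima].
For each subset V ⊆ X/∼, compute π^{-1}(V) ⊆ X and check whether π^{-1}(V) ∈ τ. V is open in τ_Q iff π^{-1}(V) ∈ τ.
  V = {}: π^{-1}(V) = ∅ ∈ τ ✓.
  V = {[hotel=lima]}: π^{-1}(V) = {hotel, lima} ∉ τ ✗.
  V = {[india=juliett]}: π^{-1}(V) = {india, juliett} ∉ τ ✗.
  V = {[hotel=lima], [india=juliett]}: π^{-1}(V) = {hotel, india, juliett, lima} ∉ τ ✗.
  V = {[kilo]}: π^{-1}(V) = {kilo} ∉ τ ✗.
  V = {[hotel=lima], [kilo]}: π^{-1}(V) = {hotel, kilo, lima} ∉ τ ✗.
  V = {[india=juliett], [kilo]}: π^{-1}(V) = {india, juliett, kilo} ∉ τ ✗.
  V = {[hotel=lima], [india=juliett], [kilo]}: π^{-1}(V) = {hotel, india, juliett, kilo, lima} ∈ τ ✓.
Open sets in the quotient: τ_Q = {{}, {[hotel=lima], [india=juliett], [kilo]}} (2 elements).


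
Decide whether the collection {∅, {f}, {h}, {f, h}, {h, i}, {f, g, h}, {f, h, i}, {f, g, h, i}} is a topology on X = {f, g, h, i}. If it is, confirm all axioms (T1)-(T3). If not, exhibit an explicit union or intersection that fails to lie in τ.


τ IS a topology on X.

Axiom (T1): ∅ ∈ τ? Yes; X ∈ τ? Yes.
Axiom (T2/T3): check pairwise unions and intersections of members of τ.
All pairwise intersections and unions checked — each lies in τ. Therefore τ satisfies (T1), (T2), (T3): it IS a topology on X.


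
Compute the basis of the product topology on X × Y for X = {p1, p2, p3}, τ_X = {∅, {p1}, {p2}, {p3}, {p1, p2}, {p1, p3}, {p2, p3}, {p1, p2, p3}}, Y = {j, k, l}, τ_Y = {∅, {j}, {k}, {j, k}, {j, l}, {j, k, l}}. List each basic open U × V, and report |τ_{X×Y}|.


Basis B = {∅ × ∅, {p1} × {j}, {p1} × {k}, {p2} × {j}, {p2} × {k}, {p3} × {j}, {p3} × {k}, {p1} × {j, k}, {p1} × {j, l}, {p1, p2} × {j}, {p1, p3} × {j}, {p1, p2} × {k}, {p1, p3} × {k}, {p2} × {j, k}, {p2} × {j, l}, {p2, p3} × {j}, {p2, p3} × {k}, {p3} × {j, k}, {p3} × {j, l}, {p1} × {j, k, l}, {p1, p2, p3} × {j}, {p1, p2, p3} × {k}, {p2} × {j, k, l}, {p3} × {j, k, l}, {p1, p2} × {j, k}, {p1, p3} × {j, k}, {p1, p2} × {j, l}, {p1, p3} × {j, l}, {p2, p3} × {j, k}, {p2, p3} × {j, l}, {p1, p2} × {j, k, l}, {p1, p3} × {j, k, l}, {p1, p2, p3} × {j, k}, {p1, p2, p3} × {j, l}, {p2, p3} × {j, k, l}, {p1, p2, p3} × {j, k, l}}; |τ_{X×Y}| = 216.

Enumerate products U × V with U ∈ τ_X, V ∈ τ_Y (deduplicated):
  ∅ × ∅ = {} (∅)
  {p1} × {j} = {(p1,j)}
  {p1} × {k} = {(p1,k)}
  {p2} × {j} = {(p2,j)}
  {p2} × {k} = {(p2,k)}
  {p3} × {j} = {(p3,j)}
  {p3} × {k} = {(p3,k)}
  {p1} × {j, k} = {(p1,j), (p1,k)}
  {p1} × {j, l} = {(p1,j), (p1,l)}
  {p1, p2} × {j} = {(p1,j), (p2,j)}
  {p1, p3} × {j} = {(p1,j), (p3,j)}
  {p1, p2} × {k} = {(p1,k), (p2,k)}
  {p1, p3} × {k} = {(p1,k), (p3,k)}
  {p2} × {j, k} = {(p2,j), (p2,k)}
  {p2} × {j, l} = {(p2,j), (p2,l)}
  {p2, p3} × {j} = {(p2,j), (p3,j)}
  {p2, p3} × {k} = {(p2,k), (p3,k)}
  {p3} × {j, k} = {(p3,j), (p3,k)}
  {p3} × {j, l} = {(p3,j), (p3,l)}
  {p1} × {j, k, l} = {(p1,j), (p1,k), (p1,l)}
  {p1, p2, p3} × {j} = {(p1,j), (p2,j), (p3,j)}
  {p1, p2, p3} × {k} = {(p1,k), (p2,k), (p3,k)}
  {p2} × {j, k, l} = {(p2,j), (p2,k), (p2,l)}
  {p3} × {j, k, l} = {(p3,j), (p3,k), (p3,l)}
  {p1, p2} × {j, k} = {(p1,j), (p1,k), (p2,j), (p2,k)}
  {p1, p3} × {j, k} = {(p1,j), (p1,k), (p3,j), (p3,k)}
  {p1, p2} × {j, l} = {(p1,j), (p1,l), (p2,j), (p2,l)}
  {p1, p3} × {j, l} = {(p1,j), (p1,l), (p3,j), (p3,l)}
  {p2, p3} × {j, k} = {(p2,j), (p2,k), (p3,j), (p3,k)}
  {p2, p3} × {j, l} = {(p2,j), (p2,l), (p3,j), (p3,l)}
  {p1, p2} × {j, k, l} = {(p1,j), (p1,k), (p1,l), (p2,j), (p2,k), (p2,l)}
  {p1, p3} × {j, k, l} = {(p1,j), (p1,k), (p1,l), (p3,j), (p3,k), (p3,l)}
  {p1, p2, p3} × {j, k} = {(p1,j), (p1,k), (p2,j), (p2,k), (p3,j), (p3,k)}
  {p1, p2, p3} × {j, l} = {(p1,j), (p1,l), (p2,j), (p2,l), (p3,j), (p3,l)}
  {p2, p3} × {j, k, l} = {(p2,j), (p2,k), (p2,l), (p3,j), (p3,k), (p3,l)}
  {p1, p2, p3} × {j, k, l} = {(p1,j), (p1,k), (p1,l), (p2,j), (p2,k), (p2,l), (p3,j), (p3,k), (p3,l)}
These 36 distinct sets form the basis B.
Close under arbitrary unions to get τ_{X×Y}; counting gives |τ_{X×Y}| = 216.


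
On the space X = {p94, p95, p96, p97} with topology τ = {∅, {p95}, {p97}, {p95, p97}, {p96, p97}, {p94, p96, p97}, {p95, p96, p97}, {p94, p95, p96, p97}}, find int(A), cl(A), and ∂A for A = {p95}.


int(A) = {p95}, cl(A) = {p95}, ∂A = ∅.

Closed sets in (X, τ) are complements of opens:
  closed(X, τ) = {∅, {p94}, {p95}, {p94, p95}, {p94, p96}, {p94, p95, p96}, {p94, p96, p97}, {p94, p95, p96, p97}}.
int(A) = ⋃ {U ∈ τ : U ⊆ A}. Opens contained in A: ∅, {p95}.
Taking the union of these: int(A) = {p95}.
cl(A) = ⋂ {C closed : A ⊆ C}. Closed sets containing A: {p95}, {p94, p95}, {p94, p95, p96}, {p94, p95, p96, p97}.
Intersecting these: cl(A) = {p95}.
∂A = cl(A) ∖ int(A) = {p95} ∖ {p95} = ∅.


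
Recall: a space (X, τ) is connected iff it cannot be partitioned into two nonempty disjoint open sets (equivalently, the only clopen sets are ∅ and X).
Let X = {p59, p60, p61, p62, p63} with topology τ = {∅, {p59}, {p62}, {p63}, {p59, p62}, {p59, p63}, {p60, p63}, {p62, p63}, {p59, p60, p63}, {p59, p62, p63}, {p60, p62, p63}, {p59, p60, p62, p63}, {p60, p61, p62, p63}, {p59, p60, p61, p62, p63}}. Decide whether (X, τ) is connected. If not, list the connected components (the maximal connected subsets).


(X, τ) is disconnected; components = [{p59}, {p60, p61, p62, p63}].

Find clopen sets (U ∈ τ with X ∖ U ∈ τ):
  U = ∅, X ∖ U = {p59, p60, p61, p62, p63} — both open, so U is clopen.
  U = {p59}, X ∖ U = {p60, p61, p62, p63} — both open, so U is clopen.
  U = {p60, p61, p62, p63}, X ∖ U = {p59} — both open, so U is clopen.
  U = {p59, p60, p61, p62, p63}, X ∖ U = ∅ — both open, so U is clopen.
Nontrivial clopen(s) exist: e.g. {p60, p61, p62, p63}. So (X, τ) is disconnected.
Compute connected components by grouping points that agree on all clopens:
  component: {p59}
  component: {p60, p61, p62, p63}


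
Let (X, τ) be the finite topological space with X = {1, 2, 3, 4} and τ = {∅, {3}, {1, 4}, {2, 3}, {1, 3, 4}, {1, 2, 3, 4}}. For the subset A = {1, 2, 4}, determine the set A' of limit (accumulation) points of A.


A' = {1, 4}

For each x ∈ X, list the open sets U ∈ τ with x ∈ U, then check whether U ∩ (A ∖ {x}) ≠ ∅ for every such U.
  x = 1: opens ∋ x are {1, 4}, {1, 3, 4}, {1, 2, 3, 4}; each meets A ∖ {1}, so x IS a limit point.
  x = 2: open {2, 3} ∋ x has {2, 3} ∩ (A ∖ {2}) = ∅, so x is NOT a limit point.
  x = 3: open {3} ∋ x has {3} ∩ (A ∖ {3}) = ∅, so x is NOT a limit point.
  x = 4: opens ∋ x are {1, 4}, {1, 3, 4}, {1, 2, 3, 4}; each meets A ∖ {4}, so x IS a limit point.
Collecting: A' = {1, 4}.


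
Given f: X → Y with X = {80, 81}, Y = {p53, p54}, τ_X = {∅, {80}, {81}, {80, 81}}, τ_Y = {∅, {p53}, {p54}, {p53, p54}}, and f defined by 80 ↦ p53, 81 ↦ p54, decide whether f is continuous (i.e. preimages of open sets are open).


f IS continuous.

Compute f^{-1}(U) for each U ∈ τ_Y:
  U = ∅: f^{-1}(U) = ∅ ∈ τ_X ✓.
  U = {p53}: f^{-1}(U) = {80} ∈ τ_X ✓.
  U = {p54}: f^{-1}(U) = {81} ∈ τ_X ✓.
  U = {p53, p54}: f^{-1}(U) = {80, 81} ∈ τ_X ✓.
Every preimage lies in τ_X, so f IS continuous.
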